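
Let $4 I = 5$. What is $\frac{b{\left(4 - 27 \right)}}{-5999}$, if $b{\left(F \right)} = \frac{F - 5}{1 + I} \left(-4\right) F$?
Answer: $\frac{1472}{7713} \approx 0.19085$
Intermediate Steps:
$I = \frac{5}{4}$ ($I = \frac{1}{4} \cdot 5 = \frac{5}{4} \approx 1.25$)
$b{\left(F \right)} = F \left(\frac{80}{9} - \frac{16 F}{9}\right)$ ($b{\left(F \right)} = \frac{F - 5}{1 + \frac{5}{4}} \left(-4\right) F = \frac{-5 + F}{\frac{9}{4}} \left(-4\right) F = \left(-5 + F\right) \frac{4}{9} \left(-4\right) F = \left(- \frac{20}{9} + \frac{4 F}{9}\right) \left(-4\right) F = \left(\frac{80}{9} - \frac{16 F}{9}\right) F = F \left(\frac{80}{9} - \frac{16 F}{9}\right)$)
$\frac{b{\left(4 - 27 \right)}}{-5999} = \frac{\frac{16}{9} \left(4 - 27\right) \left(5 - \left(4 - 27\right)\right)}{-5999} = \frac{16}{9} \left(-23\right) \left(5 - -23\right) \left(- \frac{1}{5999}\right) = \frac{16}{9} \left(-23\right) \left(5 + 23\right) \left(- \frac{1}{5999}\right) = \frac{16}{9} \left(-23\right) 28 \left(- \frac{1}{5999}\right) = \left(- \frac{10304}{9}\right) \left(- \frac{1}{5999}\right) = \frac{1472}{7713}$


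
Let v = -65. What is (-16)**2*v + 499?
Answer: -16141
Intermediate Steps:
(-16)**2*v + 499 = (-16)**2*(-65) + 499 = 256*(-65) + 499 = -16640 + 499 = -16141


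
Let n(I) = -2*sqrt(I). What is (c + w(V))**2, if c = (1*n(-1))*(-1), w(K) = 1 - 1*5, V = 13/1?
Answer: 12 - 16*I ≈ 12.0 - 16.0*I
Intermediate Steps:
V = 13 (V = 13*1 = 13)
w(K) = -4 (w(K) = 1 - 5 = -4)
c = 2*I (c = (1*(-2*I))*(-1) = -2*I*(-1) = 2*I ≈ 2.0*I)
(c + w(V))**2 = (2*I - 4)**2 = (-4 + 2*I)**2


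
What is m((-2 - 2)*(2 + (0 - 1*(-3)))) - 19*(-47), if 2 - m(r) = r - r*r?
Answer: 1315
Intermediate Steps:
m(r) = 2 + r² - r (m(r) = 2 - (r - r*r) = 2 - (r - r²) = 2 + (r² - r) = 2 + r² - r)
m((-2 - 2)*(2 + (0 - 1*(-3)))) - 19*(-47) = (2 + ((-2 - 2)*(2 + (0 - 1*(-3))))² - (-2 - 2)*(2 + (0 - 1*(-3)))) - 19*(-47) = (2 + (-4*(2 + (0 + 3)))² - (-4)*(2 + (0 + 3))) + 893 = (2 + (-4*(2 + 3))² - (-4)*(2 + 3)) + 893 = (2 + (-4*5)² - (-4)*5) + 893 = (2 + (-20)² - 1*(-20)) + 893 = (2 + 400 + 20) + 893 = 422 + 893 = 1315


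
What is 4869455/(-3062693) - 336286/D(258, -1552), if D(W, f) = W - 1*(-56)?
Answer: -515734893534/480842801 ≈ -1072.6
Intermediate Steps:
D(W, f) = 56 + W (D(W, f) = W + 56 = 56 + W)
4869455/(-3062693) - 336286/D(258, -1552) = 4869455/(-3062693) - 336286/(56 + 258) = 4869455*(-1/3062693) - 336286/314 = -4869455/3062693 - 336286*1/314 = -4869455/3062693 - 168143/157 = -515734893534/480842801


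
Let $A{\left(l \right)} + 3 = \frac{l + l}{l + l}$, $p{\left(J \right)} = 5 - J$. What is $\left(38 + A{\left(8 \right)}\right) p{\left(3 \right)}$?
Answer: $72$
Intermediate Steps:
$A{\left(l \right)} = -2$ ($A{\left(l \right)} = -3 + \frac{l + l}{l + l} = -3 + \frac{2 l}{2 l} = -3 + 2 l \frac{1}{2 l} = -3 + 1 = -2$)
$\left(38 + A{\left(8 \right)}\right) p{\left(3 \right)} = \left(38 - 2\right) \left(5 - 3\right) = 36 \left(5 - 3\right) = 36 \cdot 2 = 72$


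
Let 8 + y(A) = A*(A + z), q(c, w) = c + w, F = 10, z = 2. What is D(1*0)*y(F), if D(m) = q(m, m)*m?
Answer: 0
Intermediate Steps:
y(A) = -8 + A*(2 + A) (y(A) = -8 + A*(A + 2) = -8 + A*(2 + A))
D(m) = 2*m**2 (D(m) = (m + m)*m = (2*m)*m = 2*m**2)
D(1*0)*y(F) = (2*(1*0)**2)*(-8 + 10**2 + 2*10) = (2*0**2)*(-8 + 100 + 20) = (2*0)*112 = 0*112 = 0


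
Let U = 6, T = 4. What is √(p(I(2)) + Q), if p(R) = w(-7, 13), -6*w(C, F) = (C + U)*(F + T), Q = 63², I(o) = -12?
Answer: √142986/6 ≈ 63.022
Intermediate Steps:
Q = 3969
w(C, F) = -(4 + F)*(6 + C)/6 (w(C, F) = -(C + 6)*(F + 4)/6 = -(6 + C)*(4 + F)/6 = -(4 + F)*(6 + C)/6)
p(R) = 17/6 (p(R) = -4 - 1*13 - ⅔*(-7) - ⅙*(-7)*13 = -4 - 13 + 14/3 + 91/6 = 17/6)
√(p(I(2)) + Q) = √(17/6 + 3969) = √(23831/6) = √142986/6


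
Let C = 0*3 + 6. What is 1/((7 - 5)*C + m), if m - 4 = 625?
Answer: 1/641 ≈ 0.0015601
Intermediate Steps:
m = 629 (m = 4 + 625 = 629)
C = 6 (C = 0 + 6 = 6)
1/((7 - 5)*C + m) = 1/((7 - 5)*6 + 629) = 1/(2*6 + 629) = 1/(12 + 629) = 1/641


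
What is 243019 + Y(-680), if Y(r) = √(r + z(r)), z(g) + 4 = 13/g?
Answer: 243019 + I*√79072610/340 ≈ 2.4302e+5 + 26.154*I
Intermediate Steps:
z(g) = -4 + 13/g
Y(r) = √(-4 + r + 13/r) (Y(r) = √(r + (-4 + 13/r)) = √(-4 + r + 13/r))
243019 + Y(-680) = 243019 + √(-4 - 680 + 13/(-680)) = 243019 + √(-4 - 680 + 13*(-1/680)) = 243019 + √(-4 - 680 - 13/680) = 243019 + √(-465133/680) = 243019 + I*√79072610/340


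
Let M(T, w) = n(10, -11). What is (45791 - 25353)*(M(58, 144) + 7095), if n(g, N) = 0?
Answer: 145007610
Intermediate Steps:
M(T, w) = 0
(45791 - 25353)*(M(58, 144) + 7095) = (45791 - 25353)*(0 + 7095) = 20438*7095 = 145007610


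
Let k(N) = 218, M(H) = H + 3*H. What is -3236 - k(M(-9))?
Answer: -3454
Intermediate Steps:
M(H) = 4*H
-3236 - k(M(-9)) = -3236 - 1*218 = -3236 - 218 = -3454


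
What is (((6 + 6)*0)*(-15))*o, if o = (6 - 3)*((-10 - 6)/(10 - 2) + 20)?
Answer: 0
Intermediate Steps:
o = 54 (o = 3*(-16/8 + 20) = 3*(-16*⅛ + 20) = 3*(-2 + 20) = 3*18 = 54)
(((6 + 6)*0)*(-15))*o = (((6 + 6)*0)*(-15))*54 = ((12*0)*(-15))*54 = (0*(-15))*54 = 0*54 = 0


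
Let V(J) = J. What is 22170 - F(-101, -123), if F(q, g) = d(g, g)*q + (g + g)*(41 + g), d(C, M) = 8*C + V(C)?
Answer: -109809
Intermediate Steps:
d(C, M) = 9*C (d(C, M) = 8*C + C = 9*C)
F(q, g) = 2*g*(41 + g) + 9*g*q (F(q, g) = (9*g)*q + (g + g)*(41 + g) = 9*g*q + (2*g)*(41 + g) = 9*g*q + 2*g*(41 + g) = 2*g*(41 + g) + 9*g*q)
22170 - F(-101, -123) = 22170 - (-123)*(82 + 2*(-123) + 9*(-101)) = 22170 - (-123)*(82 - 246 - 909) = 22170 - (-123)*(-1073) = 22170 - 1*131979 = 22170 - 131979 = -109809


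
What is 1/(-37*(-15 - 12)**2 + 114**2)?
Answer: -1/13977 ≈ -7.1546e-5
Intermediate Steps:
1/(-37*(-15 - 12)**2 + 114**2) = 1/(-37*(-27)**2 + 12996) = 1/(-37*729 + 12996) = 1/(-26973 + 12996) = 1/(-13977) = -1/13977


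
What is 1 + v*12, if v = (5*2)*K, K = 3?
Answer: 361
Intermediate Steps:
v = 30 (v = (5*2)*3 = 10*3 = 30)
1 + v*12 = 1 + 30*12 = 1 + 360 = 361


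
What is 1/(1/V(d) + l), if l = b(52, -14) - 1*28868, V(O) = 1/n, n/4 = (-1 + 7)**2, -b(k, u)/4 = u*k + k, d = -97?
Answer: -1/26020 ≈ -3.8432e-5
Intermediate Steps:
b(k, u) = -4*k - 4*k*u (b(k, u) = -4*(u*k + k) = -4*(k*u + k) = -4*(k + k*u) = -4*k - 4*k*u)
n = 144 (n = 4*(-1 + 7)**2 = 4*6**2 = 4*36 = 144)
V(O) = 1/144
l = -26164 (l = -4*52*(1 - 14) - 1*28868 = -4*52*(-13) - 28868 = 2704 - 28868 = -26164)
1/(1/V(d) + l) = 1/(1/(1/144) - 26164) = 1/(144 - 26164) = 1/(-26020) = -1/26020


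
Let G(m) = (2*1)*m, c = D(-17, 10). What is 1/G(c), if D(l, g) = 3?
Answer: ⅙ ≈ 0.16667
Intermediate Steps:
c = 3
G(m) = 2*m
1/G(c) = 1/(2*3) = 1/6 = ⅙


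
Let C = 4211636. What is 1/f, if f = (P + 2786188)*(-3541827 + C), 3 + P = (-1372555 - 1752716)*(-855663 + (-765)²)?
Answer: 1/566119100460057347 ≈ 1.7664e-18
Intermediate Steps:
P = 845192038695 (P = -3 + (-1372555 - 1752716)*(-855663 + (-765)²) = -3 - 3125271*(-855663 + 585225) = -3 - 3125271*(-270438) = -3 + 845192038698 = 845192038695)
f = 566119100460057347 (f = (845192038695 + 2786188)*(-3541827 + 4211636) = 845194824883*669809 = 566119100460057347)
1/f = 1/566119100460057347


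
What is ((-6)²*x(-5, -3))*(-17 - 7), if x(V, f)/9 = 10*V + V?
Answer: 427680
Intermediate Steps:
x(V, f) = 99*V (x(V, f) = 9*(10*V + V) = 9*(11*V) = 99*V)
((-6)²*x(-5, -3))*(-17 - 7) = ((-6)²*(99*(-5)))*(-17 - 7) = (36*(-495))*(-24) = -17820*(-24) = 427680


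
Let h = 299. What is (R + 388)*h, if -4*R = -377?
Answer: 576771/4 ≈ 1.4419e+5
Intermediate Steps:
R = 377/4 (R = -1/4*(-377) = 377/4 ≈ 94.250)
(R + 388)*h = (377/4 + 388)*299 = (1929/4)*299 = 576771/4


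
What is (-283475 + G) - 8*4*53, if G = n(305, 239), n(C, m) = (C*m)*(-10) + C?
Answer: -1013816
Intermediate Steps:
n(C, m) = C - 10*C*m (n(C, m) = -10*C*m + C = C - 10*C*m)
G = -728645 (G = 305*(1 - 10*239) = 305*(1 - 2390) = 305*(-2389) = -728645)
(-283475 + G) - 8*4*53 = (-283475 - 728645) - 8*4*53 = -1012120 - 32*53 = -1012120 - 1696 = -1013816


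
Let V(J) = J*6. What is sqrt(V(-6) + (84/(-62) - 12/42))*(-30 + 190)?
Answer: 320*I*sqrt(443114)/217 ≈ 981.63*I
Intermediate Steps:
V(J) = 6*J
sqrt(V(-6) + (84/(-62) - 12/42))*(-30 + 190) = sqrt(6*(-6) + (84/(-62) - 12/42))*(-30 + 190) = sqrt(-36 + (84*(-1/62) - 12*1/42))*160 = sqrt(-36 + (-42/31 - 2/7))*160 = sqrt(-36 - 356/217)*160 = sqrt(-8168/217)*160 = (2*I*sqrt(443114)/217)*160 = 320*I*sqrt(443114)/217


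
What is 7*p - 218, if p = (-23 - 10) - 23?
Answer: -610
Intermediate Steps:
p = -56 (p = -33 - 23 = -56)
7*p - 218 = 7*(-56) - 218 = -392 - 218 = -610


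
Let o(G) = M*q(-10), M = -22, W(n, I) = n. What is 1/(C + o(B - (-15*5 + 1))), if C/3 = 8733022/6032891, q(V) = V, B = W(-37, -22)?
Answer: 6032891/1353435086 ≈ 0.0044575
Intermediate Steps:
B = -37
o(G) = 220 (o(G) = -22*(-10) = 220)
C = 26199066/6032891 (C = 3*(8733022/6032891) = 26199066/6032891 ≈ 4.3427)
1/(C + o(B - (-15*5 + 1))) = 1/(26199066/6032891 + 220) = 1/(1353435086/6032891) = 6032891/1353435086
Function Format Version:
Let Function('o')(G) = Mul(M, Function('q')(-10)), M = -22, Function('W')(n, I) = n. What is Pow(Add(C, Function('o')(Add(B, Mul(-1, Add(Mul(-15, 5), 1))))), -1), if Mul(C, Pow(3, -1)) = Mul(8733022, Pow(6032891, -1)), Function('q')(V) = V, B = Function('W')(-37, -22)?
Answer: Rational(6032891, 1353435086) ≈ 0.0044575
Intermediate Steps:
B = -37
Function('o')(G) = 220 (Function('o')(G) = Mul(-22, -10) = 220)
C = Rational(26199066, 6032891) (C = Mul(3, Mul(8733022, Pow(6032891, -1))) = Mul(3, Mul(8733022, Rational(1, 6032891))) = Mul(3, Rational(8733022, 6032891)) = Rational(26199066, 6032891) ≈ 4.3427)
Pow(Add(C, Function('o')(Add(B, Mul(-1, Add(Mul(-15, 5), 1))))), -1) = Pow(Add(Rational(26199066, 6032891), 220), -1) = Pow(Rational(1353435086, 6032891), -1) = Rational(6032891, 1353435086)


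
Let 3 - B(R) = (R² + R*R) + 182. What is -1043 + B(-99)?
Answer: -20824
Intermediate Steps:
B(R) = -179 - 2*R² (B(R) = 3 - ((R² + R*R) + 182) = 3 - ((R² + R²) + 182) = 3 - (2*R² + 182) = 3 - (182 + 2*R²) = 3 + (-182 - 2*R²) = -179 - 2*R²)
-1043 + B(-99) = -1043 + (-179 - 2*(-99)²) = -1043 + (-179 - 2*9801) = -1043 + (-179 - 19602) = -1043 - 19781 = -20824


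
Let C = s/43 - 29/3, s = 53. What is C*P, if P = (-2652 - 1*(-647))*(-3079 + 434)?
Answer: -5769908800/129 ≈ -4.4728e+7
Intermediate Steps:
C = -1088/129 (C = 53/43 - 29/3 = -1088/129 ≈ -8.4341)
P = 5303225 (P = (-2652 + 647)*(-2645) = -2005*(-2645) = 5303225)
C*P = -1088/129*5303225 = -5769908800/129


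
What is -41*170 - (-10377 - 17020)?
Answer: 20427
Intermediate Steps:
-41*170 - (-10377 - 17020) = -6970 - 1*(-27397) = -6970 + 27397 = 20427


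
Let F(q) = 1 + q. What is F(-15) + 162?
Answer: 148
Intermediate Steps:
F(-15) + 162 = (1 - 15) + 162 = -14 + 162 = 148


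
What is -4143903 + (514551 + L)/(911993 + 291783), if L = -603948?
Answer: -712618723875/171968 ≈ -4.1439e+6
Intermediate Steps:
-4143903 + (514551 + L)/(911993 + 291783) = -4143903 + (514551 - 603948)/(911993 + 291783) = -4143903 - 89397/1203776 = -4143903 - 89397*1/1203776 = -4143903 - 12771/171968 = -712618723875/171968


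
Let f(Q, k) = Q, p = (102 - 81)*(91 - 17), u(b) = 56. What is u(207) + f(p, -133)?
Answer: 1610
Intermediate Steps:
p = 1554 (p = 21*74 = 1554)
u(207) + f(p, -133) = 56 + 1554 = 1610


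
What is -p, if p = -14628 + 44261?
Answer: -29633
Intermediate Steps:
p = 29633
-p = -1*29633 = -29633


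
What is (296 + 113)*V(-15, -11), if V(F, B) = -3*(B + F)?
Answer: 31902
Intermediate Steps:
V(F, B) = -3*B - 3*F
(296 + 113)*V(-15, -11) = (296 + 113)*(-3*(-11) - 3*(-15)) = 409*(33 + 45) = 409*78 = 31902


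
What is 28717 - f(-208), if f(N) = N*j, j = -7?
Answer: 27261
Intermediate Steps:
f(N) = -7*N (f(N) = N*(-7) = -7*N)
28717 - f(-208) = 28717 - (-7)*(-208) = 28717 - 1*1456 = 28717 - 1456 = 27261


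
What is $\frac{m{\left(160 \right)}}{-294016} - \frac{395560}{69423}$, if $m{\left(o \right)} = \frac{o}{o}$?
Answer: $- \frac{116301038383}{20411472768} \approx -5.6978$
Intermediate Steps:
$m{\left(o \right)} = 1$
$\frac{m{\left(160 \right)}}{-294016} - \frac{395560}{69423} = 1 \frac{1}{-294016} - \frac{395560}{69423} = 1 \left(- \frac{1}{294016}\right) - \frac{395560}{69423} = - \frac{1}{294016} - \frac{395560}{69423} = - \frac{116301038383}{20411472768}$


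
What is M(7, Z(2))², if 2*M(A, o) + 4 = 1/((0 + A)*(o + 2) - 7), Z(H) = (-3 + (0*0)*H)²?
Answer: 77841/19600 ≈ 3.9715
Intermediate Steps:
Z(H) = 9 (Z(H) = (-3 + 0*H)² = (-3 + 0)² = (-3)² = 9)
M(A, o) = -2 + 1/(2*(-7 + A*(2 + o))) (M(A, o) = -2 + 1/(2*((0 + A)*(o + 2) - 7)) = -2 + 1/(2*(A*(2 + o) - 7)) = -2 + 1/(2*(-7 + A*(2 + o))))
M(7, Z(2))² = ((29 - 8*7 - 4*7*9)/(2*(-7 + 2*7 + 7*9)))² = ((29 - 56 - 252)/(2*(-7 + 14 + 63)))² = ((½)*(-279)/70)² = ((½)*(1/70)*(-279))² = (-279/140)² = 77841/19600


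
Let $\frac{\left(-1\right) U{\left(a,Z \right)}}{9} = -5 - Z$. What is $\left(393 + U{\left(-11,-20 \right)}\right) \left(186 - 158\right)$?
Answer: $7224$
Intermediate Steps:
$U{\left(a,Z \right)} = 45 + 9 Z$ ($U{\left(a,Z \right)} = - 9 \left(-5 - Z\right) = 45 + 9 Z$)
$\left(393 + U{\left(-11,-20 \right)}\right) \left(186 - 158\right) = \left(393 + \left(45 + 9 \left(-20\right)\right)\right) \left(186 - 158\right) = \left(393 + \left(45 - 180\right)\right) 28 = \left(393 - 135\right) 28 = 258 \cdot 28 = 7224$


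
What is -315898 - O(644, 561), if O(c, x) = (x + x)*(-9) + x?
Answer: -306361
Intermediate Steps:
O(c, x) = -17*x (O(c, x) = (2*x)*(-9) + x = -18*x + x = -17*x)
-315898 - O(644, 561) = -315898 - (-17)*561 = -315898 - 1*(-9537) = -315898 + 9537 = -306361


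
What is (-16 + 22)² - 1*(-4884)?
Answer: 4920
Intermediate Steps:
(-16 + 22)² - 1*(-4884) = 6² + 4884 = 36 + 4884 = 4920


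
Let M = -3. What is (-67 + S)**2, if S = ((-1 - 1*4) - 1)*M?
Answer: 2401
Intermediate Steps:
S = 18 (S = ((-1 - 1*4) - 1)*(-3) = ((-1 - 4) - 1)*(-3) = (-5 - 1)*(-3) = -6*(-3) = 18)
(-67 + S)**2 = (-67 + 18)**2 = (-49)**2 = 2401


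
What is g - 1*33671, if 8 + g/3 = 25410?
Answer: 42535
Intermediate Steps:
g = 76206 (g = -24 + 3*25410 = -24 + 76230 = 76206)
g - 1*33671 = 76206 - 1*33671 = 76206 - 33671 = 42535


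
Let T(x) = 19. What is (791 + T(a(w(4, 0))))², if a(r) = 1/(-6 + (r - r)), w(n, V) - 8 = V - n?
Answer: 656100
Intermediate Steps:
w(n, V) = 8 + V - n (w(n, V) = 8 + (V - n) = 8 + V - n)
a(r) = -⅙ (a(r) = 1/(-6 + 0) = 1/(-6) = -⅙)
(791 + T(a(w(4, 0))))² = (791 + 19)² = 810² = 656100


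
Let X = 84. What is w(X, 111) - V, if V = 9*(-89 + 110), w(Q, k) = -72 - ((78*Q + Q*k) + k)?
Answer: -16248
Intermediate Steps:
w(Q, k) = -72 - k - 78*Q - Q*k (w(Q, k) = -72 - (k + 78*Q + Q*k) = -72 + (-k - 78*Q - Q*k) = -72 - k - 78*Q - Q*k)
V = 189 (V = 9*21 = 189)
w(X, 111) - V = (-72 - 1*111 - 78*84 - 1*84*111) - 1*189 = (-72 - 111 - 6552 - 9324) - 189 = -16059 - 189 = -16248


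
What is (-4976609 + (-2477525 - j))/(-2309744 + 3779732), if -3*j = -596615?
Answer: -22959017/4409964 ≈ -5.2062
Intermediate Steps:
j = 596615/3 (j = -⅓*(-596615) = 596615/3 ≈ 1.9887e+5)
(-4976609 + (-2477525 - j))/(-2309744 + 3779732) = (-4976609 + (-2477525 - 1*596615/3))/(-2309744 + 3779732) = (-4976609 + (-2477525 - 596615/3))/1469988 = (-4976609 - 8029190/3)*(1/1469988) = -22959017/3*1/1469988 = -22959017/4409964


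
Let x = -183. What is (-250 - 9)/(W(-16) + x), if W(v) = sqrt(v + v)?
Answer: 47397/33521 + 1036*I*sqrt(2)/33521 ≈ 1.4139 + 0.043708*I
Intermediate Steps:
W(v) = sqrt(2)*sqrt(v) (W(v) = sqrt(2*v) = sqrt(2)*sqrt(v))
(-250 - 9)/(W(-16) + x) = (-250 - 9)/(sqrt(2)*sqrt(-16) - 183) = -259/(sqrt(2)*(4*I) - 183) = -259/(4*I*sqrt(2) - 183) = -259/(-183 + 4*I*sqrt(2))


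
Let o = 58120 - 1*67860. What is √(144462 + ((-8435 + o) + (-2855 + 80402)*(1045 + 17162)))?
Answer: 2*√353006129 ≈ 37577.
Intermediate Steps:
o = -9740 (o = 58120 - 67860 = -9740)
√(144462 + ((-8435 + o) + (-2855 + 80402)*(1045 + 17162))) = √(144462 + ((-8435 - 9740) + (-2855 + 80402)*(1045 + 17162))) = √(144462 + (-18175 + 77547*18207)) = √(144462 + (-18175 + 1411898229)) = √(144462 + 1411880054) = √1412024516 = 2*√353006129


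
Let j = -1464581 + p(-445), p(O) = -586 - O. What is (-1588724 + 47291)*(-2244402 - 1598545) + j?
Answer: 5923643858329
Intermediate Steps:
j = -1464722 (j = -1464581 + (-586 - 1*(-445)) = -1464581 + (-586 + 445) = -1464581 - 141 = -1464722)
(-1588724 + 47291)*(-2244402 - 1598545) + j = (-1588724 + 47291)*(-2244402 - 1598545) - 1464722 = -1541433*(-3842947) - 1464722 = 5923645323051 - 1464722 = 5923643858329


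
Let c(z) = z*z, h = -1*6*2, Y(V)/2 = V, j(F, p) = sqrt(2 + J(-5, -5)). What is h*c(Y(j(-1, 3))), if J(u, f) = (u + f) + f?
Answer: 624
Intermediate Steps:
J(u, f) = u + 2*f (J(u, f) = (f + u) + f = u + 2*f)
j(F, p) = I*sqrt(13) (j(F, p) = sqrt(2 + (-5 + 2*(-5))) = sqrt(2 + (-5 - 10)) = sqrt(2 - 15) = sqrt(-13) = I*sqrt(13))
Y(V) = 2*V
h = -12 (h = -6*2 = -12)
c(z) = z**2
h*c(Y(j(-1, 3))) = -12*(2*(I*sqrt(13)))**2 = -12*(2*I*sqrt(13))**2 = -12*(-52) = 624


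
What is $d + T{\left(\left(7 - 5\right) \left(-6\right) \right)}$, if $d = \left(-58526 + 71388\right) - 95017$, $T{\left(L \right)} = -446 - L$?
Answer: $-82589$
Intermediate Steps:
$d = -82155$ ($d = 12862 - 95017 = -82155$)
$d + T{\left(\left(7 - 5\right) \left(-6\right) \right)} = -82155 - \left(446 + \left(7 - 5\right) \left(-6\right)\right) = -82155 - \left(446 + 2 \left(-6\right)\right) = -82155 - 434 = -82589$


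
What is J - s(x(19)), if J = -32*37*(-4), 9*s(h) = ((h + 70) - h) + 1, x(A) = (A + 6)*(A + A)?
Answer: 42553/9 ≈ 4728.1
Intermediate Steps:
x(A) = 2*A*(6 + A) (x(A) = (6 + A)*(2*A) = 2*A*(6 + A))
s(h) = 71/9 (s(h) = (((h + 70) - h) + 1)/9 = (((70 + h) - h) + 1)/9 = (70 + 1)/9 = (⅑)*71 = 71/9)
J = 4736 (J = -1184*(-4) = 4736)
J - s(x(19)) = 4736 - 1*71/9 = 4736 - 71/9 = 42553/9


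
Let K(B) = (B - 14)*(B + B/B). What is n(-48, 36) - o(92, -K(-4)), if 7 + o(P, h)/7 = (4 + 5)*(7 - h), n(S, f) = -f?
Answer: -3830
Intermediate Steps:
K(B) = (1 + B)*(-14 + B) (K(B) = (-14 + B)*(B + 1) = (-14 + B)*(1 + B) = (1 + B)*(-14 + B))
o(P, h) = 392 - 63*h (o(P, h) = -49 + 7*((4 + 5)*(7 - h)) = -49 + 7*(9*(7 - h)) = -49 + 7*(63 - 9*h) = -49 + (441 - 63*h) = 392 - 63*h)
n(-48, 36) - o(92, -K(-4)) = -1*36 - (392 - (-63)*(-14 + (-4)² - 13*(-4))) = -36 - (392 - (-63)*(-14 + 16 + 52)) = -36 - (392 - (-63)*54) = -36 - (392 - 63*(-54)) = -36 - (392 + 3402) = -36 - 1*3794 = -36 - 3794 = -3830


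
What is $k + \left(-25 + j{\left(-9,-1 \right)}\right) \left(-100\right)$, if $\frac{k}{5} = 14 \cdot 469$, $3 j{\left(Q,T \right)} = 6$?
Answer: $35130$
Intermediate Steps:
$j{\left(Q,T \right)} = 2$ ($j{\left(Q,T \right)} = \frac{1}{3} \cdot 6 = 2$)
$k = 32830$ ($k = 5 \cdot 14 \cdot 469 = 5 \cdot 6566 = 32830$)
$k + \left(-25 + j{\left(-9,-1 \right)}\right) \left(-100\right) = 32830 + \left(-25 + 2\right) \left(-100\right) = 32830 - -2300 = 32830 + 2300 = 35130$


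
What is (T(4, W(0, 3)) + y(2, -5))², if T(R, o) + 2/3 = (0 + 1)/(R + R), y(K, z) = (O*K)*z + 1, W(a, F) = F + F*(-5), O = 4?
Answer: 900601/576 ≈ 1563.5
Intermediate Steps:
W(a, F) = -4*F (W(a, F) = F - 5*F = -4*F)
y(K, z) = 1 + 4*K*z (y(K, z) = (4*K)*z + 1 = 4*K*z + 1 = 1 + 4*K*z)
T(R, o) = -⅔ + 1/(2*R) (T(R, o) = -⅔ + (0 + 1)/(R + R) = -⅔ + 1/(2*R))
(T(4, W(0, 3)) + y(2, -5))² = ((⅙)*(3 - 4*4)/4 + (1 + 4*2*(-5)))² = ((⅙)*(¼)*(3 - 16) + (1 - 40))² = ((⅙)*(¼)*(-13) - 39)² = (-13/24 - 39)² = (-949/24)² = 900601/576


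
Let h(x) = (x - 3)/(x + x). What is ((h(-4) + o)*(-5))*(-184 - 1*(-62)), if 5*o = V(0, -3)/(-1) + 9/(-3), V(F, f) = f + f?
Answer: 3599/4 ≈ 899.75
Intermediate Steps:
V(F, f) = 2*f
h(x) = (-3 + x)/(2*x) (h(x) = (-3 + x)/((2*x)) = (-3 + x)*(1/(2*x)) = (-3 + x)/(2*x))
o = ⅗ (o = ((2*(-3))/(-1) + 9/(-3))/5 = (-6*(-1) + 9*(-⅓))/5 = (6 - 3)/5 = (⅕)*3 = ⅗ ≈ 0.60000)
((h(-4) + o)*(-5))*(-184 - 1*(-62)) = (((½)*(-3 - 4)/(-4) + ⅗)*(-5))*(-184 - 1*(-62)) = (((½)*(-¼)*(-7) + ⅗)*(-5))*(-184 + 62) = ((7/8 + ⅗)*(-5))*(-122) = ((59/40)*(-5))*(-122) = -59/8*(-122) = 3599/4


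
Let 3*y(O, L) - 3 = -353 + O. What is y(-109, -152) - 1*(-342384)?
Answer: 342231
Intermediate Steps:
y(O, L) = -350/3 + O/3 (y(O, L) = 1 + (-353 + O)/3 = 1 + (-353/3 + O/3) = -350/3 + O/3)
y(-109, -152) - 1*(-342384) = (-350/3 + (⅓)*(-109)) - 1*(-342384) = (-350/3 - 109/3) + 342384 = -153 + 342384 = 342231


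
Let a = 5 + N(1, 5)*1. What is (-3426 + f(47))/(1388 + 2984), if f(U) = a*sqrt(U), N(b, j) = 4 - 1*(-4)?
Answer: -1713/2186 + 13*sqrt(47)/4372 ≈ -0.76324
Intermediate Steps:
N(b, j) = 8 (N(b, j) = 4 + 4 = 8)
a = 13 (a = 5 + 8*1 = 5 + 8 = 13)
f(U) = 13*sqrt(U)
(-3426 + f(47))/(1388 + 2984) = (-3426 + 13*sqrt(47))/(1388 + 2984) = (-3426 + 13*sqrt(47))/4372 = (-3426 + 13*sqrt(47))*(1/4372) = -1713/2186 + 13*sqrt(47)/4372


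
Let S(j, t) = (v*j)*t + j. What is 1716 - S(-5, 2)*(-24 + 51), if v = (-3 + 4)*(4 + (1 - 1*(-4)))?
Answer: 4281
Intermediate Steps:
v = 9 (v = 1*(4 + (1 + 4)) = 1*(4 + 5) = 1*9 = 9)
S(j, t) = j + 9*j*t (S(j, t) = (9*j)*t + j = 9*j*t + j = j + 9*j*t)
1716 - S(-5, 2)*(-24 + 51) = 1716 - (-5*(1 + 9*2))*(-24 + 51) = 1716 - (-5*(1 + 18))*27 = 1716 - (-5*19)*27 = 1716 - (-95)*27 = 1716 - 1*(-2565) = 1716 + 2565 = 4281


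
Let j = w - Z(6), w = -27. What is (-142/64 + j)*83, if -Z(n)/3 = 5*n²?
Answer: 1356635/32 ≈ 42395.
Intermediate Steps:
Z(n) = -15*n²
j = 513 (j = -27 - (-15)*6² = -27 - (-15)*36 = -27 - 1*(-540) = -27 + 540 = 513)
(-142/64 + j)*83 = (-142/64 + 513)*83 = (-142*1/64 + 513)*83 = (-71/32 + 513)*83 = (16345/32)*83 = 1356635/32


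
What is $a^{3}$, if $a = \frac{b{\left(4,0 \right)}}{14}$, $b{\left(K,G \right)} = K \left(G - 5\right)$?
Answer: $- \frac{1000}{343} \approx -2.9155$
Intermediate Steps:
$b{\left(K,G \right)} = K \left(-5 + G\right)$
$a = - \frac{10}{7}$ ($a = \frac{4 \left(-5 + 0\right)}{14} = 4 \left(-5\right) \frac{1}{14} = \left(-20\right) \frac{1}{14} = - \frac{10}{7} \approx -1.4286$)
$a^{3} = \left(- \frac{10}{7}\right)^{3} = - \frac{1000}{343}$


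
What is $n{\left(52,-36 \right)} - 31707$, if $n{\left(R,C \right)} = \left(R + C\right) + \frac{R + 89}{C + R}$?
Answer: $- \frac{506915}{16} \approx -31682.0$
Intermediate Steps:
$n{\left(R,C \right)} = C + R + \frac{89 + R}{C + R}$ ($n{\left(R,C \right)} = \left(C + R\right) + \frac{89 + R}{C + R} = C + R + \frac{89 + R}{C + R}$)
$n{\left(52,-36 \right)} - 31707 = \frac{89 + 52 + \left(-36\right)^{2} + 52^{2} + 2 \left(-36\right) 52}{-36 + 52} - 31707 = \frac{89 + 52 + 1296 + 2704 - 3744}{16} - 31707 = \frac{1}{16} \cdot 397 - 31707 = \frac{397}{16} - 31707 = - \frac{506915}{16}$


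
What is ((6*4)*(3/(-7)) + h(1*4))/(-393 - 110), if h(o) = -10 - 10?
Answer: 212/3521 ≈ 0.060210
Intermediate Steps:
h(o) = -20
((6*4)*(3/(-7)) + h(1*4))/(-393 - 110) = ((6*4)*(3/(-7)) - 20)/(-393 - 110) = (24*(3*(-⅐)) - 20)/(-503) = (24*(-3/7) - 20)*(-1/503) = (-72/7 - 20)*(-1/503) = -212/7*(-1/503) = 212/3521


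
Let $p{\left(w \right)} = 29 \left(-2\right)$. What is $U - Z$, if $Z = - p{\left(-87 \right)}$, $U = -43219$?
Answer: $-43277$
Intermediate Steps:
$p{\left(w \right)} = -58$
$Z = 58$ ($Z = \left(-1\right) \left(-58\right) = 58$)
$U - Z = -43219 - 58 = -43277$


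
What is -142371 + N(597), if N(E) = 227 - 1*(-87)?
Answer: -142057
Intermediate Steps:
N(E) = 314 (N(E) = 227 + 87 = 314)
-142371 + N(597) = -142371 + 314 = -142057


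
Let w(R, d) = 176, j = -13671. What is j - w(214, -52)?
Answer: -13847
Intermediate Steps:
j - w(214, -52) = -13671 - 1*176 = -13671 - 176 = -13847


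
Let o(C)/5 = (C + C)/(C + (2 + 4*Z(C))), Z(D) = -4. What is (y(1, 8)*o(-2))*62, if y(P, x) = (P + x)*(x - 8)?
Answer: 0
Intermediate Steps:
y(P, x) = (-8 + x)*(P + x) (y(P, x) = (P + x)*(-8 + x) = (-8 + x)*(P + x))
o(C) = 10*C/(-14 + C) (o(C) = 5*((C + C)/(C + (2 + 4*(-4)))) = 5*((2*C)/(C + (2 - 16))) = 5*((2*C)/(C - 14)) = 5*((2*C)/(-14 + C)) = 5*(2*C/(-14 + C)) = 10*C/(-14 + C))
(y(1, 8)*o(-2))*62 = ((8² - 8*1 - 8*8 + 1*8)*(10*(-2)/(-14 - 2)))*62 = ((64 - 8 - 64 + 8)*(10*(-2)/(-16)))*62 = (0*(10*(-2)*(-1/16)))*62 = (0*(5/4))*62 = 0*62 = 0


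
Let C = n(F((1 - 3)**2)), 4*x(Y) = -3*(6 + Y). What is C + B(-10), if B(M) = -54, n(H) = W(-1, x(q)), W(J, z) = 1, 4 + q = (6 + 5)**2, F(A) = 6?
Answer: -53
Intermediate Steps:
q = 117 (q = -4 + (6 + 5)**2 = -4 + 11**2 = -4 + 121 = 117)
x(Y) = -9/2 - 3*Y/4 (x(Y) = (-3*(6 + Y))/4 = (-18 - 3*Y)/4 = -9/2 - 3*Y/4)
n(H) = 1
C = 1
C + B(-10) = 1 - 54 = -53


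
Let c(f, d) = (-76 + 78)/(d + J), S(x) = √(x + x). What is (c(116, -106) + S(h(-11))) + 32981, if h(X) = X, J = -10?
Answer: 1912897/58 + I*√22 ≈ 32981.0 + 4.6904*I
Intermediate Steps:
S(x) = √2*√x (S(x) = √(2*x) = √2*√x)
c(f, d) = 2/(-10 + d) (c(f, d) = (-76 + 78)/(d - 10) = 2/(-10 + d))
(c(116, -106) + S(h(-11))) + 32981 = (2/(-10 - 106) + √2*√(-11)) + 32981 = (2/(-116) + √2*(I*√11)) + 32981 = (2*(-1/116) + I*√22) + 32981 = (-1/58 + I*√22) + 32981 = 1912897/58 + I*√22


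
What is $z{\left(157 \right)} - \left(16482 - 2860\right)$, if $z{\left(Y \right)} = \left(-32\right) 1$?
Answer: $-13654$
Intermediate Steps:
$z{\left(Y \right)} = -32$
$z{\left(157 \right)} - \left(16482 - 2860\right) = -32 - \left(16482 - 2860\right) = -32 - 13622 = -13654$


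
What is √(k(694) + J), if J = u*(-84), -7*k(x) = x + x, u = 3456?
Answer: 2*I*√3558653/7 ≈ 538.98*I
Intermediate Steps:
k(x) = -2*x/7 (k(x) = -(x + x)/7 = -2*x/7)
J = -290304 (J = 3456*(-84) = -290304)
√(k(694) + J) = √(-2/7*694 - 290304) = √(-1388/7 - 290304) = √(-2033516/7) = 2*I*√3558653/7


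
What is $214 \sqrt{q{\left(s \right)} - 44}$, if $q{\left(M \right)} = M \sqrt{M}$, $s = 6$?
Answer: $214 \sqrt{-44 + 6 \sqrt{6}} \approx 1158.4 i$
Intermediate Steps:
$q{\left(M \right)} = M^{\frac{3}{2}}$
$214 \sqrt{q{\left(s \right)} - 44} = 214 \sqrt{6^{\frac{3}{2}} - 44} = 214 \sqrt{6 \sqrt{6} - 44} = 214 \sqrt{-44 + 6 \sqrt{6}}$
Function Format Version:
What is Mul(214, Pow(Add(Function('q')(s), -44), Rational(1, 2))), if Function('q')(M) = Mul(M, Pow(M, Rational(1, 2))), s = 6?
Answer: Mul(214, Pow(Add(-44, Mul(6, Pow(6, Rational(1, 2)))), Rational(1, 2))) ≈ Mul(1158.4, I)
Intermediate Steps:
Function('q')(M) = Pow(M, Rational(3, 2))
Mul(214, Pow(Add(Function('q')(s), -44), Rational(1, 2))) = Mul(214, Pow(Add(Pow(6, Rational(3, 2)), -44), Rational(1, 2))) = Mul(214, Pow(Add(Mul(6, Pow(6, Rational(1, 2))), -44), Rational(1, 2))) = Mul(214, Pow(Add(-44, Mul(6, Pow(6, Rational(1, 2)))), Rational(1, 2)))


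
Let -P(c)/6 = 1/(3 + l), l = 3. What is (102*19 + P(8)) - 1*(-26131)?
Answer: 28068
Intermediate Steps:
P(c) = -1 (P(c) = -6/(3 + 3) = -6/6 = -6*⅙ = -1)
(102*19 + P(8)) - 1*(-26131) = (102*19 - 1) - 1*(-26131) = (1938 - 1) + 26131 = 1937 + 26131 = 28068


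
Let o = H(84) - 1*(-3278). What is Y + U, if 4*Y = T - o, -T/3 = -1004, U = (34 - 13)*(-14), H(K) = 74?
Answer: -379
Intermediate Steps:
U = -294 (U = 21*(-14) = -294)
T = 3012 (T = -3*(-1004) = 3012)
o = 3352 (o = 74 - 1*(-3278) = 74 + 3278 = 3352)
Y = -85 (Y = (3012 - 1*3352)/4 = (3012 - 3352)/4 = (¼)*(-340) = -85)
Y + U = -85 - 294 = -379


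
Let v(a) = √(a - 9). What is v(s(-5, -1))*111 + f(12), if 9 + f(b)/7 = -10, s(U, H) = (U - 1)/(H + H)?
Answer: -133 + 111*I*√6 ≈ -133.0 + 271.89*I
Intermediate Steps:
s(U, H) = (-1 + U)/(2*H) (s(U, H) = (-1 + U)/((2*H)) = (-1 + U)*(1/(2*H)) = (-1 + U)/(2*H))
f(b) = -133 (f(b) = -63 + 7*(-10) = -63 - 70 = -133)
v(a) = √(-9 + a)
v(s(-5, -1))*111 + f(12) = √(-9 + (½)*(-1 - 5)/(-1))*111 - 133 = √(-9 + (½)*(-1)*(-6))*111 - 133 = √(-9 + 3)*111 - 133 = √(-6)*111 - 133 = (I*√6)*111 - 133 = 111*I*√6 - 133 = -133 + 111*I*√6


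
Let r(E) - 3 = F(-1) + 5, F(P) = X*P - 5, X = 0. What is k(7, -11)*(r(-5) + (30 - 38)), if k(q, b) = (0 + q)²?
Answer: -245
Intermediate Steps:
F(P) = -5 (F(P) = 0*P - 5 = 0 - 5 = -5)
r(E) = 3 (r(E) = 3 + (-5 + 5) = 3 + 0 = 3)
k(q, b) = q²
k(7, -11)*(r(-5) + (30 - 38)) = 7²*(3 + (30 - 38)) = 49*(3 - 8) = 49*(-5) = -245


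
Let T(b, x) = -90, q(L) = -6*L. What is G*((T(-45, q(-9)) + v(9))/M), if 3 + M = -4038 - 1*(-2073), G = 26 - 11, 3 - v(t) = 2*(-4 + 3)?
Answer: 425/656 ≈ 0.64787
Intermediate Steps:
v(t) = 5 (v(t) = 3 - 2*(-4 + 3) = 3 - 2*(-1) = 3 - 1*(-2) = 3 + 2 = 5)
G = 15
M = -1968 (M = -3 + (-4038 - 1*(-2073)) = -3 + (-4038 + 2073) = -3 - 1965 = -1968)
G*((T(-45, q(-9)) + v(9))/M) = 15*((-90 + 5)/(-1968)) = 15*(-85*(-1/1968)) = 15*(85/1968) = 425/656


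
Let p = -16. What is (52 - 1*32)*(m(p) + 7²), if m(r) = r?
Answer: 660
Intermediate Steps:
(52 - 1*32)*(m(p) + 7²) = (52 - 1*32)*(-16 + 7²) = (52 - 32)*(-16 + 49) = 20*33 = 660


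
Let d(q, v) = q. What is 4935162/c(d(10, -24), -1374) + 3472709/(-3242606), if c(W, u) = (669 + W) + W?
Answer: 432443059883/60382582 ≈ 7161.7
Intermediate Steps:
c(W, u) = 669 + 2*W
4935162/c(d(10, -24), -1374) + 3472709/(-3242606) = 4935162/(669 + 2*10) + 3472709/(-3242606) = 4935162/(669 + 20) + 3472709*(-1/3242606) = 4935162/689 - 93857/87638 = 432443059883/60382582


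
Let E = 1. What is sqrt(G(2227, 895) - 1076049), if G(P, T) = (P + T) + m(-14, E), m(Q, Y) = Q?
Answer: I*sqrt(1072941) ≈ 1035.8*I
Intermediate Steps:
G(P, T) = -14 + P + T (G(P, T) = (P + T) - 14 = -14 + P + T)
sqrt(G(2227, 895) - 1076049) = sqrt((-14 + 2227 + 895) - 1076049) = sqrt(3108 - 1076049) = sqrt(-1072941) = I*sqrt(1072941)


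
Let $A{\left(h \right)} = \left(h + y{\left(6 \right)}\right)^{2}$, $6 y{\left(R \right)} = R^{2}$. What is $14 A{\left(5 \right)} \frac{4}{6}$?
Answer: $\frac{3388}{3} \approx 1129.3$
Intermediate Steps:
$y{\left(R \right)} = \frac{R^{2}}{6}$
$A{\left(h \right)} = \left(6 + h\right)^{2}$ ($A{\left(h \right)} = \left(h + \frac{6^{2}}{6}\right)^{2} = \left(h + \frac{1}{6} \cdot 36\right)^{2} = \left(h + 6\right)^{2} = \left(6 + h\right)^{2}$)
$14 A{\left(5 \right)} \frac{4}{6} = 14 \left(6 + 5\right)^{2} \cdot \frac{4}{6} = 14 \cdot 11^{2} \cdot 4 \cdot \frac{1}{6} = 14 \cdot 121 \cdot \frac{2}{3} = 1694 \cdot \frac{2}{3} = \frac{3388}{3}$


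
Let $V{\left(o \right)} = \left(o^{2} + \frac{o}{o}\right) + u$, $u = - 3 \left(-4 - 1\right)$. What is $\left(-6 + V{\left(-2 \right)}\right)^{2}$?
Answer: $196$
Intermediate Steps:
$u = 15$ ($u = \left(-3\right) \left(-5\right) = 15$)
$V{\left(o \right)} = 16 + o^{2}$ ($V{\left(o \right)} = \left(o^{2} + \frac{o}{o}\right) + 15 = \left(o^{2} + 1\right) + 15 = \left(1 + o^{2}\right) + 15 = 16 + o^{2}$)
$\left(-6 + V{\left(-2 \right)}\right)^{2} = \left(-6 + \left(16 + \left(-2\right)^{2}\right)\right)^{2} = \left(-6 + \left(16 + 4\right)\right)^{2} = \left(-6 + 20\right)^{2} = 14^{2} = 196$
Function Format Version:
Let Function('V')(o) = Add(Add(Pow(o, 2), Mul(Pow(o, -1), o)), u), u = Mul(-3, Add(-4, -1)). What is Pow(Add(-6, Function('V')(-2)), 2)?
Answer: 196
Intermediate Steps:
u = 15 (u = Mul(-3, -5) = 15)
Function('V')(o) = Add(16, Pow(o, 2)) (Function('V')(o) = Add(Add(Pow(o, 2), Mul(Pow(o, -1), o)), 15) = Add(Add(Pow(o, 2), 1), 15) = Add(Add(1, Pow(o, 2)), 15) = Add(16, Pow(o, 2)))
Pow(Add(-6, Function('V')(-2)), 2) = Pow(Add(-6, Add(16, Pow(-2, 2))), 2) = Pow(Add(-6, Add(16, 4)), 2) = Pow(Add(-6, 20), 2) = Pow(14, 2) = 196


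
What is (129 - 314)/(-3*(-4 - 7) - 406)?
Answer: 185/373 ≈ 0.49598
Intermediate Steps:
(129 - 314)/(-3*(-4 - 7) - 406) = -185/(-3*(-11) - 406) = -185/(33 - 406) = -185/(-373) = -185*(-1/373) = 185/373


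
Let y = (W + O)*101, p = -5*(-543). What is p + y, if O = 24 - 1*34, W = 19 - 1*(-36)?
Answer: 7260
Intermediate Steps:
W = 55 (W = 19 + 36 = 55)
O = -10 (O = 24 - 34 = -10)
p = 2715
y = 4545 (y = (55 - 10)*101 = 45*101 = 4545)
p + y = 2715 + 4545 = 7260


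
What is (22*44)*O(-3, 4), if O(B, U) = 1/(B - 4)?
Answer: -968/7 ≈ -138.29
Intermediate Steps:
O(B, U) = 1/(-4 + B)
(22*44)*O(-3, 4) = (22*44)/(-4 - 3) = 968/(-7) = 968*(-⅐) = -968/7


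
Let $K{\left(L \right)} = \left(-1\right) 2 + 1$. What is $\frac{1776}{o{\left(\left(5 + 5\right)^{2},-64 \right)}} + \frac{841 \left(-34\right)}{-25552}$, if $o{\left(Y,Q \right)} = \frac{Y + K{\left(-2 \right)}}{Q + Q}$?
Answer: $- \frac{967642375}{421608} \approx -2295.1$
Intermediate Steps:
$K{\left(L \right)} = -1$ ($K{\left(L \right)} = -2 + 1 = -1$)
$o{\left(Y,Q \right)} = \frac{-1 + Y}{2 Q}$ ($o{\left(Y,Q \right)} = \frac{Y - 1}{Q + Q} = \frac{-1 + Y}{2 Q}$)
$\frac{1776}{o{\left(\left(5 + 5\right)^{2},-64 \right)}} + \frac{841 \left(-34\right)}{-25552} = \frac{1776}{\frac{1}{2} \frac{1}{-64} \left(-1 + \left(5 + 5\right)^{2}\right)} + \frac{841 \left(-34\right)}{-25552} = \frac{1776}{\frac{1}{2} \left(- \frac{1}{64}\right) \left(-1 + 10^{2}\right)} - - \frac{14297}{12776} = \frac{1776}{\frac{1}{2} \left(- \frac{1}{64}\right) \left(-1 + 100\right)} + \frac{14297}{12776} = \frac{1776}{\frac{1}{2} \left(- \frac{1}{64}\right) 99} + \frac{14297}{12776} = \frac{1776}{- \frac{99}{128}} + \frac{14297}{12776} = 1776 \left(- \frac{128}{99}\right) + \frac{14297}{12776} = - \frac{75776}{33} + \frac{14297}{12776} = - \frac{967642375}{421608}$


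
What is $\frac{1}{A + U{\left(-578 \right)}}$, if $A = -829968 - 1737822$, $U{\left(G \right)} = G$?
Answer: $- \frac{1}{2568368} \approx -3.8935 \cdot 10^{-7}$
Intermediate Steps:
$A = -2567790$
$\frac{1}{A + U{\left(-578 \right)}} = \frac{1}{-2567790 - 578} = \frac{1}{-2568368} = - \frac{1}{2568368}$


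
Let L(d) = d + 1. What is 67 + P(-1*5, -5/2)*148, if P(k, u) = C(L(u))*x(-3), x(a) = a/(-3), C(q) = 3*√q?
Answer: 67 + 222*I*√6 ≈ 67.0 + 543.79*I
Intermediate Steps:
L(d) = 1 + d
x(a) = -a/3 (x(a) = a*(-⅓) = -a/3)
P(k, u) = 3*√(1 + u) (P(k, u) = (3*√(1 + u))*(-⅓*(-3)) = (3*√(1 + u))*1 = 3*√(1 + u))
67 + P(-1*5, -5/2)*148 = 67 + (3*√(1 - 5/2))*148 = 67 + (3*√(-3/2))*148 = 67 + (3*(I*√6/2))*148 = 67 + (3*I*√6/2)*148 = 67 + 222*I*√6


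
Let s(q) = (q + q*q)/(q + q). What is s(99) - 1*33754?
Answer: -33704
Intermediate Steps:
s(q) = (q + q**2)/(2*q) (s(q) = (q + q**2)/((2*q)) = (q + q**2)*(1/(2*q)) = (q + q**2)/(2*q))
s(99) - 1*33754 = (1/2 + (1/2)*99) - 1*33754 = (1/2 + 99/2) - 33754 = 50 - 33754 = -33704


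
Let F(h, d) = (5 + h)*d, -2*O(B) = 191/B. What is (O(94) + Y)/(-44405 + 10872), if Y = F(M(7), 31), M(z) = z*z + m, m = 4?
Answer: -337833/6304204 ≈ -0.053589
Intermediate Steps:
M(z) = 4 + z² (M(z) = z*z + 4 = z² + 4 = 4 + z²)
O(B) = -191/(2*B)
F(h, d) = d*(5 + h)
Y = 1798 (Y = 31*(5 + (4 + 7²)) = 31*(5 + (4 + 49)) = 31*(5 + 53) = 31*58 = 1798)
(O(94) + Y)/(-44405 + 10872) = (-191/2/94 + 1798)/(-44405 + 10872) = (-191/2*1/94 + 1798)/(-33533) = (-191/188 + 1798)*(-1/33533) = (337833/188)*(-1/33533) = -337833/6304204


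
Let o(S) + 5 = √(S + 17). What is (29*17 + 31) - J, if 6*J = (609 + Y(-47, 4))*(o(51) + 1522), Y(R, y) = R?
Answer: -424705/3 - 562*√17/3 ≈ -1.4234e+5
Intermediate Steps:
o(S) = -5 + √(17 + S) (o(S) = -5 + √(S + 17) = -5 + √(17 + S))
J = 426277/3 + 562*√17/3 (J = ((609 - 47)*((-5 + √(17 + 51)) + 1522))/6 = (562*((-5 + √68) + 1522))/6 = (562*((-5 + 2*√17) + 1522))/6 = (562*(1517 + 2*√17))/6 = (852554 + 1124*√17)/6 = 426277/3 + 562*√17/3 ≈ 1.4286e+5)
(29*17 + 31) - J = (29*17 + 31) - (426277/3 + 562*√17/3) = (493 + 31) + (-426277/3 - 562*√17/3) = 524 + (-426277/3 - 562*√17/3) = -424705/3 - 562*√17/3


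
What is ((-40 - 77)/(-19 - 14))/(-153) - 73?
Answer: -40966/561 ≈ -73.023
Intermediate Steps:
((-40 - 77)/(-19 - 14))/(-153) - 73 = -117/(-33)*(-1/153) - 73 = -117*(-1/33)*(-1/153) - 73 = (39/11)*(-1/153) - 73 = -13/561 - 73 = -40966/561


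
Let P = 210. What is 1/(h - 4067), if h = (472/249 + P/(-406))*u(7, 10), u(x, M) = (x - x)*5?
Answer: -1/4067 ≈ -0.00024588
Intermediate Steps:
u(x, M) = 0 (u(x, M) = 0*5 = 0)
h = 0 (h = (472/249 + 210/(-406))*0 = (472*(1/249) + 210*(-1/406))*0 = (472/249 - 15/29)*0 = (9953/7221)*0 = 0)
1/(h - 4067) = 1/(0 - 4067) = 1/(-4067) = -1/4067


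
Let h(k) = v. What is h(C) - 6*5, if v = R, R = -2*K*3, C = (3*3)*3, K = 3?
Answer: -48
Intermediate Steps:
C = 27 (C = 9*3 = 27)
R = -18 (R = -2*3*3 = -6*3 = -18)
v = -18
h(k) = -18
h(C) - 6*5 = -18 - 6*5 = -18 - 30 = -48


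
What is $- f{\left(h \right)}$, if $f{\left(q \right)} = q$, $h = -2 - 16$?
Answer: $18$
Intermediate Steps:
$h = -18$ ($h = -2 - 16 = -18$)
$- f{\left(h \right)} = \left(-1\right) \left(-18\right) = 18$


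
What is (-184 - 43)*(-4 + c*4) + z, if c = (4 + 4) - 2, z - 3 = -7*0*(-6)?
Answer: -4537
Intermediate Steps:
z = 3 (z = 3 - 7*0*(-6) = 3 + 0*(-6) = 3 + 0 = 3)
c = 6 (c = 8 - 2 = 6)
(-184 - 43)*(-4 + c*4) + z = (-184 - 43)*(-4 + 6*4) + 3 = -227*(-4 + 24) + 3 = -227*20 + 3 = -4540 + 3 = -4537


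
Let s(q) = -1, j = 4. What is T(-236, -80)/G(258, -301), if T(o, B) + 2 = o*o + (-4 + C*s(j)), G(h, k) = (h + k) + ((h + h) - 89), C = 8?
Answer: 27841/192 ≈ 145.01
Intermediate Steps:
G(h, k) = -89 + k + 3*h (G(h, k) = (h + k) + (2*h - 89) = (h + k) + (-89 + 2*h) = -89 + k + 3*h)
T(o, B) = -14 + o² (T(o, B) = -2 + (o*o + (-4 + 8*(-1))) = -2 + (o² + (-4 - 8)) = -2 + (o² - 12) = -2 + (-12 + o²) = -14 + o²)
T(-236, -80)/G(258, -301) = (-14 + (-236)²)/(-89 - 301 + 3*258) = (-14 + 55696)/(-89 - 301 + 774) = 55682/384 = 55682*(1/384) = 27841/192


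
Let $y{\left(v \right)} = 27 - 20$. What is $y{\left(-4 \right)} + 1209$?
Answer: $1216$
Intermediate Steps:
$y{\left(v \right)} = 7$
$y{\left(-4 \right)} + 1209 = 7 + 1209 = 1216$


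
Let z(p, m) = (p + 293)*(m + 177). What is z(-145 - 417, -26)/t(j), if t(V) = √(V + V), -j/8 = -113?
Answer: -40619*√113/452 ≈ -955.28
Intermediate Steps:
z(p, m) = (177 + m)*(293 + p) (z(p, m) = (293 + p)*(177 + m) = (177 + m)*(293 + p))
j = 904 (j = -8*(-113) = 904)
t(V) = √2*√V (t(V) = √(2*V) = √2*√V)
z(-145 - 417, -26)/t(j) = (51861 + 177*(-145 - 417) + 293*(-26) - 26*(-145 - 417))/((√2*√904)) = (51861 + 177*(-562) - 7618 - 26*(-562))/((√2*(2*√226))) = (51861 - 99474 - 7618 + 14612)/((4*√113)) = -40619*√113/452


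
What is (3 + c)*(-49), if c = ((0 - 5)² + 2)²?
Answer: -35868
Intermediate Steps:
c = 729 (c = ((-5)² + 2)² = (25 + 2)² = 27² = 729)
(3 + c)*(-49) = (3 + 729)*(-49) = 732*(-49) = -35868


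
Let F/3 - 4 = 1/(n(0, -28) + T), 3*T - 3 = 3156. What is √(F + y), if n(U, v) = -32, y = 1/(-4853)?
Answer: √294681033663022/4954913 ≈ 3.4645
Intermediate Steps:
y = -1/4853 ≈ -0.00020606
T = 1053 (T = 1 + (⅓)*3156 = 1 + 1052 = 1053)
F = 12255/1021 (F = 12 + 3/(-32 + 1053) = 12 + 3/1021 = 12255/1021 ≈ 12.003)
√(F + y) = √(12255/1021 - 1/4853) = √(59472494/4954913) = √294681033663022/4954913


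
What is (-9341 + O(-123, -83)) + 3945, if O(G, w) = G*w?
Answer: 4813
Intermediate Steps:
(-9341 + O(-123, -83)) + 3945 = (-9341 - 123*(-83)) + 3945 = (-9341 + 10209) + 3945 = 868 + 3945 = 4813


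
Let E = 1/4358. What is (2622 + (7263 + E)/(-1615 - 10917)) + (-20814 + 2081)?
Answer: -879925152771/54614456 ≈ -16112.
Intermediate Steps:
E = 1/4358 ≈ 0.00022946
(2622 + (7263 + E)/(-1615 - 10917)) + (-20814 + 2081) = (2622 + (7263 + 1/4358)/(-1615 - 10917)) + (-20814 + 2081) = (2622 + (31652155/4358)/(-12532)) - 18733 = (2622 + (31652155/4358)*(-1/12532)) - 18733 = (2622 - 31652155/54614456) - 18733 = 143167451477/54614456 - 18733 = -879925152771/54614456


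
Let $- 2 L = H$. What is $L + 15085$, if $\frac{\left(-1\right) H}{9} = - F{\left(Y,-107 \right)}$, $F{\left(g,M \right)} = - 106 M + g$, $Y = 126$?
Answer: $-36521$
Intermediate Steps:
$F{\left(g,M \right)} = g - 106 M$
$H = 103212$ ($H = - 9 \left(- (126 - -11342)\right) = - 9 \left(- (126 + 11342)\right) = - 9 \left(\left(-1\right) 11468\right) = \left(-9\right) \left(-11468\right) = 103212$)
$L = -51606$ ($L = \left(- \frac{1}{2}\right) 103212 = -51606$)
$L + 15085 = -51606 + 15085 = -36521$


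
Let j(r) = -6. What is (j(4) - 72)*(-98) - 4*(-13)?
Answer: 7696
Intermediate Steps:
(j(4) - 72)*(-98) - 4*(-13) = (-6 - 72)*(-98) - 4*(-13) = -78*(-98) + 52 = 7644 + 52 = 7696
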